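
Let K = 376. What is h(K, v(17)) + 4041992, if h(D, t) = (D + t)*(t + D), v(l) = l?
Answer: 4196441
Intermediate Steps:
h(D, t) = (D + t)² (h(D, t) = (D + t)*(D + t) = (D + t)²)
h(K, v(17)) + 4041992 = (376 + 17)² + 4041992 = 393² + 4041992 = 154449 + 4041992 = 4196441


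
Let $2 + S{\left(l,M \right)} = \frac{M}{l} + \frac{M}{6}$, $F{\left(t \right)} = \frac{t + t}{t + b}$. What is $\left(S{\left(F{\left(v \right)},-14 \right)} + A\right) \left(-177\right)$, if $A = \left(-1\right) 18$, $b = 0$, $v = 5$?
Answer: $5192$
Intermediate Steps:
$F{\left(t \right)} = 2$ ($F{\left(t \right)} = \frac{t + t}{t + 0} = \frac{2 t}{t} = 2$)
$A = -18$
$S{\left(l,M \right)} = -2 + \frac{M}{6} + \frac{M}{l}$ ($S{\left(l,M \right)} = -2 + \left(\frac{M}{l} + \frac{M}{6}\right) = -2 + \left(\frac{M}{6} + \frac{M}{l}\right) = -2 + \frac{M}{6} + \frac{M}{l}$)
$\left(S{\left(F{\left(v \right)},-14 \right)} + A\right) \left(-177\right) = \left(\left(-2 + \frac{1}{6} \left(-14\right) - \frac{14}{2}\right) - 18\right) \left(-177\right) = \left(\left(-2 - \frac{7}{3} - 7\right) - 18\right) \left(-177\right) = \left(- \frac{34}{3} - 18\right) \left(-177\right) = \left(- \frac{88}{3}\right) \left(-177\right) = 5192$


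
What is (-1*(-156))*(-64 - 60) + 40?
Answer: -19304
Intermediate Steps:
(-1*(-156))*(-64 - 60) + 40 = 156*(-124) + 40 = -19344 + 40 = -19304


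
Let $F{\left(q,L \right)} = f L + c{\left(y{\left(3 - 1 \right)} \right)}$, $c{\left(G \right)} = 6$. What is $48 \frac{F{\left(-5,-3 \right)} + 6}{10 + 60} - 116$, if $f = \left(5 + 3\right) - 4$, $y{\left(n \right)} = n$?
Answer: $-116$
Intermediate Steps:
$f = 4$ ($f = 8 - 4 = 4$)
$F{\left(q,L \right)} = 6 + 4 L$ ($F{\left(q,L \right)} = 4 L + 6 = 6 + 4 L$)
$48 \frac{F{\left(-5,-3 \right)} + 6}{10 + 60} - 116 = 48 \frac{\left(6 + 4 \left(-3\right)\right) + 6}{10 + 60} - 116 = 48 \frac{\left(6 - 12\right) + 6}{70} - 116 = 48 \left(-6 + 6\right) \frac{1}{70} - 116 = 48 \cdot 0 \cdot \frac{1}{70} - 116 = 48 \cdot 0 - 116 = 0 - 116 = -116$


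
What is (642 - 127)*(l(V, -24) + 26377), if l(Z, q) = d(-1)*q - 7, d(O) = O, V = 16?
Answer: 13592910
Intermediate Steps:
l(Z, q) = -7 - q (l(Z, q) = -q - 7 = -7 - q)
(642 - 127)*(l(V, -24) + 26377) = (642 - 127)*((-7 - 1*(-24)) + 26377) = 515*((-7 + 24) + 26377) = 515*(17 + 26377) = 515*26394 = 13592910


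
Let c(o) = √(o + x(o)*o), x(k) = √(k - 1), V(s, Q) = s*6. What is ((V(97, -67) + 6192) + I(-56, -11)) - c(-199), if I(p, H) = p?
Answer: 6718 - √(-199 - 1990*I*√2) ≈ 6681.8 + 38.861*I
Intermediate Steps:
V(s, Q) = 6*s
x(k) = √(-1 + k)
c(o) = √(o + o*√(-1 + o)) (c(o) = √(o + √(-1 + o)*o) = √(o + o*√(-1 + o)))
((V(97, -67) + 6192) + I(-56, -11)) - c(-199) = ((6*97 + 6192) - 56) - √(-199*(1 + √(-1 - 199))) = ((582 + 6192) - 56) - √(-199*(1 + √(-200))) = (6774 - 56) - √(-199*(1 + 10*I*√2)) = 6718 - √(-199 - 1990*I*√2)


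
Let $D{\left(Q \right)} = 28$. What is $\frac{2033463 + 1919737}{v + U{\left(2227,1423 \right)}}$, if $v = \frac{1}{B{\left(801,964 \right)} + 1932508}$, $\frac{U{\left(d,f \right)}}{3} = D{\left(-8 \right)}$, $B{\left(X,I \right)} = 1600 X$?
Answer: $\frac{12706011745600}{269985073} \approx 47062.0$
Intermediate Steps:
$U{\left(d,f \right)} = 84$ ($U{\left(d,f \right)} = 3 \cdot 28 = 84$)
$v = \frac{1}{3214108}$ ($v = \frac{1}{1600 \cdot 801 + 1932508} = \frac{1}{1281600 + 1932508} = \frac{1}{3214108} \approx 3.1113 \cdot 10^{-7}$)
$\frac{2033463 + 1919737}{v + U{\left(2227,1423 \right)}} = \frac{2033463 + 1919737}{\frac{1}{3214108} + 84} = \frac{3953200}{\frac{269985073}{3214108}} = 3953200 \cdot \frac{3214108}{269985073} = \frac{12706011745600}{269985073}$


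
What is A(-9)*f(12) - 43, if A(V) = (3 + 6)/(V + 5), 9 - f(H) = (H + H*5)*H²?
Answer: 93059/4 ≈ 23265.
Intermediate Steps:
f(H) = 9 - 6*H³ (f(H) = 9 - (H + H*5)*H² = 9 - (H + 5*H)*H² = 9 - 6*H*H² = 9 - 6*H³)
A(V) = 9/(5 + V)
A(-9)*f(12) - 43 = (9/(5 - 9))*(9 - 6*12³) - 43 = (9/(-4))*(9 - 6*1728) - 43 = (9*(-¼))*(9 - 10368) - 43 = -9/4*(-10359) - 43 = 93231/4 - 43 = 93059/4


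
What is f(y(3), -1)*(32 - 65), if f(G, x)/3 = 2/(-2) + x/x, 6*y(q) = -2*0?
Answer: 0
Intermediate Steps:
y(q) = 0 (y(q) = (-2*0)/6 = (1/6)*0 = 0)
f(G, x) = 0 (f(G, x) = 3*(2/(-2) + x/x) = 3*(2*(-1/2) + 1) = 3*(-1 + 1) = 3*0 = 0)
f(y(3), -1)*(32 - 65) = 0*(32 - 65) = 0*(-33) = 0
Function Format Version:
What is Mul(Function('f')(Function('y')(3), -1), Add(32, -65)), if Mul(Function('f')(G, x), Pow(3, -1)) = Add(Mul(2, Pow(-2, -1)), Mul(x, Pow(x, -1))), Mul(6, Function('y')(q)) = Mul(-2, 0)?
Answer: 0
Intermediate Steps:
Function('y')(q) = 0 (Function('y')(q) = Mul(Rational(1, 6), Mul(-2, 0)) = Mul(Rational(1, 6), 0) = 0)
Function('f')(G, x) = 0 (Function('f')(G, x) = Mul(3, Add(Mul(2, Pow(-2, -1)), Mul(x, Pow(x, -1)))) = Mul(3, Add(Mul(2, Rational(-1, 2)), 1)) = Mul(3, Add(-1, 1)) = Mul(3, 0) = 0)
Mul(Function('f')(Function('y')(3), -1), Add(32, -65)) = Mul(0, Add(32, -65)) = Mul(0, -33) = 0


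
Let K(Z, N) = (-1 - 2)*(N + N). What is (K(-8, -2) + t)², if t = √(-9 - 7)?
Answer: 128 + 96*I ≈ 128.0 + 96.0*I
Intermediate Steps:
K(Z, N) = -6*N
t = 4*I (t = √(-16) = 4*I ≈ 4.0*I)
(K(-8, -2) + t)² = (-6*(-2) + 4*I)² = (12 + 4*I)²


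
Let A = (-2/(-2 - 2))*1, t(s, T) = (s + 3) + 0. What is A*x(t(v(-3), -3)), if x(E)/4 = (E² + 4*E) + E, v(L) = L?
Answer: 0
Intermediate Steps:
t(s, T) = 3 + s (t(s, T) = (3 + s) + 0 = 3 + s)
A = ½ (A = (-2/(-4))*1 = -¼*(-2)*1 = (½)*1 = ½ ≈ 0.50000)
x(E) = 4*E² + 20*E (x(E) = 4*((E² + 4*E) + E) = 4*(E² + 5*E) = 4*E² + 20*E)
A*x(t(v(-3), -3)) = (4*(3 - 3)*(5 + (3 - 3)))/2 = (4*0*(5 + 0))/2 = (4*0*5)/2 = (½)*0 = 0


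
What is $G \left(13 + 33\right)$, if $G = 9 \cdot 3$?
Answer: $1242$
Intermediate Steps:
$G = 27$
$G \left(13 + 33\right) = 27 \left(13 + 33\right) = 27 \cdot 46 = 1242$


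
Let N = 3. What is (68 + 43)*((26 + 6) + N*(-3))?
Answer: 2553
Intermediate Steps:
(68 + 43)*((26 + 6) + N*(-3)) = (68 + 43)*((26 + 6) + 3*(-3)) = 111*(32 - 9) = 111*23 = 2553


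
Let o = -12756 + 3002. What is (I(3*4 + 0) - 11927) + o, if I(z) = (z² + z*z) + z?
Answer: -21381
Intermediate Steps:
I(z) = z + 2*z² (I(z) = (z² + z²) + z = 2*z² + z = z + 2*z²)
o = -9754
(I(3*4 + 0) - 11927) + o = ((3*4 + 0)*(1 + 2*(3*4 + 0)) - 11927) - 9754 = ((12 + 0)*(1 + 2*(12 + 0)) - 11927) - 9754 = (12*(1 + 2*12) - 11927) - 9754 = (12*(1 + 24) - 11927) - 9754 = (12*25 - 11927) - 9754 = (300 - 11927) - 9754 = -11627 - 9754 = -21381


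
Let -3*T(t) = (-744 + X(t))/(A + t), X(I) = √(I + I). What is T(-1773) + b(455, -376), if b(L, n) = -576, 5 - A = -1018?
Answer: -216124/375 + I*√394/750 ≈ -576.33 + 0.026466*I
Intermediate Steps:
A = 1023 (A = 5 - 1*(-1018) = 5 + 1018 = 1023)
X(I) = √2*√I (X(I) = √(2*I) = √2*√I)
T(t) = -(-744 + √2*√t)/(3*(1023 + t))
T(-1773) + b(455, -376) = (744 - √2*√(-1773))/(3*(1023 - 1773)) - 576 = (⅓)*(744 - √2*3*I*√197)/(-750) - 576 = (⅓)*(-1/750)*(744 - 3*I*√394) - 576 = (-124/375 + I*√394/750) - 576 = -216124/375 + I*√394/750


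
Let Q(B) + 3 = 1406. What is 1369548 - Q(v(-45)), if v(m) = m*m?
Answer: 1368145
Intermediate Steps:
v(m) = m²
Q(B) = 1403 (Q(B) = -3 + 1406 = 1403)
1369548 - Q(v(-45)) = 1369548 - 1*1403 = 1369548 - 1403 = 1368145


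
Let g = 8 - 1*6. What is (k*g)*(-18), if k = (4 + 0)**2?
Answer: -576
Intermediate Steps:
g = 2 (g = 8 - 6 = 2)
k = 16 (k = 4**2 = 16)
(k*g)*(-18) = (16*2)*(-18) = 32*(-18) = -576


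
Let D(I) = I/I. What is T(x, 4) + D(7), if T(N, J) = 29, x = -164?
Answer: 30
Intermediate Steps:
D(I) = 1
T(x, 4) + D(7) = 29 + 1 = 30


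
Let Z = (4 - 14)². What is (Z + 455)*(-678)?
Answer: -376290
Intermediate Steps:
Z = 100 (Z = (-10)² = 100)
(Z + 455)*(-678) = (100 + 455)*(-678) = 555*(-678) = -376290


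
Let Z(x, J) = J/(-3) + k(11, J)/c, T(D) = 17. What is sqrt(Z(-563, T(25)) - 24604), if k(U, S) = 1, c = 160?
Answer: I*sqrt(354379110)/120 ≈ 156.87*I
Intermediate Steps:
Z(x, J) = 1/160 - J/3 (Z(x, J) = J/(-3) + 1/160 = J*(-1/3) + 1*(1/160) = -J/3 + 1/160 = 1/160 - J/3)
sqrt(Z(-563, T(25)) - 24604) = sqrt((1/160 - 1/3*17) - 24604) = sqrt((1/160 - 17/3) - 24604) = sqrt(-2717/480 - 24604) = sqrt(-11812637/480) = I*sqrt(354379110)/120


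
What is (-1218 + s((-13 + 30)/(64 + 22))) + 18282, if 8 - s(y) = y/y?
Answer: 17071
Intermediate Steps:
s(y) = 7 (s(y) = 8 - y/y = 8 - 1*1 = 8 - 1 = 7)
(-1218 + s((-13 + 30)/(64 + 22))) + 18282 = (-1218 + 7) + 18282 = -1211 + 18282 = 17071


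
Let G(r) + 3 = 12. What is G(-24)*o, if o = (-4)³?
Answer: -576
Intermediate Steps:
G(r) = 9 (G(r) = -3 + 12 = 9)
o = -64
G(-24)*o = 9*(-64) = -576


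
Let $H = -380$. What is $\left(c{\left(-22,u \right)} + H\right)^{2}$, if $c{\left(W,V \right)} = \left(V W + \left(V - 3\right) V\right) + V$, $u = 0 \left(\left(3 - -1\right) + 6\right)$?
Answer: $144400$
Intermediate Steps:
$u = 0$ ($u = 0 \left(\left(3 + 1\right) + 6\right) = 0 \left(4 + 6\right) = 0 \cdot 10 = 0$)
$c{\left(W,V \right)} = V + V W + V \left(-3 + V\right)$ ($c{\left(W,V \right)} = \left(V W + \left(-3 + V\right) V\right) + V = \left(V W + V \left(-3 + V\right)\right) + V = V + V W + V \left(-3 + V\right)$)
$\left(c{\left(-22,u \right)} + H\right)^{2} = \left(0 \left(-2 + 0 - 22\right) - 380\right)^{2} = \left(0 \left(-24\right) - 380\right)^{2} = \left(0 - 380\right)^{2} = \left(-380\right)^{2} = 144400$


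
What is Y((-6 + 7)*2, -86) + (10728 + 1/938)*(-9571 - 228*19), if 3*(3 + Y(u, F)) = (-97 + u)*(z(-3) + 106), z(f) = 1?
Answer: -419721579497/2814 ≈ -1.4915e+8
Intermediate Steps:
Y(u, F) = -10388/3 + 107*u/3 (Y(u, F) = -3 + ((-97 + u)*(1 + 106))/3 = -3 + ((-97 + u)*107)/3 = -3 + (-10379 + 107*u)/3 = -3 + (-10379/3 + 107*u/3) = -10388/3 + 107*u/3)
Y((-6 + 7)*2, -86) + (10728 + 1/938)*(-9571 - 228*19) = (-10388/3 + 107*((-6 + 7)*2)/3) + (10728 + 1/938)*(-9571 - 228*19) = (-10388/3 + 107*(1*2)/3) + (10728 + 1/938)*(-9571 - 4332) = (-10388/3 + (107/3)*2) + (10062865/938)*(-13903) = (-10388/3 + 214/3) - 139904012095/938 = -10174/3 - 139904012095/938 = -419721579497/2814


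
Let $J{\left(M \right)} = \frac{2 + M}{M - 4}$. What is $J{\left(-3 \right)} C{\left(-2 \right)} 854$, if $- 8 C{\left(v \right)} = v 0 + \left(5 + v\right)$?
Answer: $- \frac{183}{4} \approx -45.75$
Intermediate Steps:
$C{\left(v \right)} = - \frac{5}{8} - \frac{v}{8}$ ($C{\left(v \right)} = - \frac{v 0 + \left(5 + v\right)}{8} = - \frac{0 + \left(5 + v\right)}{8} = - \frac{5 + v}{8} = - \frac{5}{8} - \frac{v}{8}$)
$J{\left(M \right)} = \frac{2 + M}{-4 + M}$
$J{\left(-3 \right)} C{\left(-2 \right)} 854 = \frac{2 - 3}{-4 - 3} \left(- \frac{5}{8} - - \frac{1}{4}\right) 854 = \frac{1}{-7} \left(-1\right) \left(- \frac{5}{8} + \frac{1}{4}\right) 854 = \left(- \frac{1}{7}\right) \left(-1\right) \left(- \frac{3}{8}\right) 854 = \frac{1}{7} \left(- \frac{3}{8}\right) 854 = \left(- \frac{3}{56}\right) 854 = - \frac{183}{4}$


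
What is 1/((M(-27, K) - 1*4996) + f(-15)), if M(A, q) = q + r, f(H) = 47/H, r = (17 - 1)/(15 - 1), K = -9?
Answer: -105/525734 ≈ -0.00019972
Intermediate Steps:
r = 8/7 (r = 16/14 = 16*(1/14) = 8/7 ≈ 1.1429)
M(A, q) = 8/7 + q (M(A, q) = q + 8/7 = 8/7 + q)
1/((M(-27, K) - 1*4996) + f(-15)) = 1/(((8/7 - 9) - 1*4996) + 47/(-15)) = 1/((-55/7 - 4996) + 47*(-1/15)) = 1/(-35027/7 - 47/15) = 1/(-525734/105) = -105/525734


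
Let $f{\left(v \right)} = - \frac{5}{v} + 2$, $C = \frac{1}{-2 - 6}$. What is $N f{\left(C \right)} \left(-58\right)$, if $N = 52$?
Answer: $-126672$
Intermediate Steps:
$C = - \frac{1}{8}$ ($C = \frac{1}{-8} = - \frac{1}{8} \approx -0.125$)
$f{\left(v \right)} = 2 - \frac{5}{v}$
$N f{\left(C \right)} \left(-58\right) = 52 \left(2 - \frac{5}{- \frac{1}{8}}\right) \left(-58\right) = 52 \left(2 - -40\right) \left(-58\right) = 52 \left(2 + 40\right) \left(-58\right) = 52 \cdot 42 \left(-58\right) = 2184 \left(-58\right) = -126672$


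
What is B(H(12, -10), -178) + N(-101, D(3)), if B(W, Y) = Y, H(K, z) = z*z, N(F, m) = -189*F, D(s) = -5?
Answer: 18911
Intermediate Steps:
H(K, z) = z²
B(H(12, -10), -178) + N(-101, D(3)) = -178 - 189*(-101) = -178 + 19089 = 18911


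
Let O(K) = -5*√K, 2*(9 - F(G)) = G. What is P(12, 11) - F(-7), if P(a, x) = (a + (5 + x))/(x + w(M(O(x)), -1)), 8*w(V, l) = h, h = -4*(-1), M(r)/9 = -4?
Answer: -463/46 ≈ -10.065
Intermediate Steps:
F(G) = 9 - G/2
M(r) = -36 (M(r) = 9*(-4) = -36)
h = 4
w(V, l) = ½ (w(V, l) = (⅛)*4 = ½)
P(a, x) = (5 + a + x)/(½ + x) (P(a, x) = (a + (5 + x))/(x + ½) = (5 + a + x)/(½ + x))
P(12, 11) - F(-7) = 2*(5 + 12 + 11)/(1 + 2*11) - (9 - ½*(-7)) = 2*28/(1 + 22) - (9 + 7/2) = 2*28/23 - 1*25/2 = 2*(1/23)*28 - 25/2 = 56/23 - 25/2 = -463/46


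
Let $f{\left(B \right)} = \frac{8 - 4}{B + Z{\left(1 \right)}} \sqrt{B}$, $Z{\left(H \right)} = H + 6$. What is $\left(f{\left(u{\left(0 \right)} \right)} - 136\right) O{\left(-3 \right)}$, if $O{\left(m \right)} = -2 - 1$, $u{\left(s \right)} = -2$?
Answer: $408 - \frac{12 i \sqrt{2}}{5} \approx 408.0 - 3.3941 i$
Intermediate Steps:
$O{\left(m \right)} = -3$ ($O{\left(m \right)} = -2 - 1 = -3$)
$Z{\left(H \right)} = 6 + H$
$f{\left(B \right)} = \frac{4 \sqrt{B}}{7 + B}$ ($f{\left(B \right)} = \frac{8 - 4}{B + \left(6 + 1\right)} \sqrt{B} = \frac{4}{B + 7} \sqrt{B} = \frac{4}{7 + B} \sqrt{B} = \frac{4 \sqrt{B}}{7 + B}$)
$\left(f{\left(u{\left(0 \right)} \right)} - 136\right) O{\left(-3 \right)} = \left(\frac{4 \sqrt{-2}}{7 - 2} - 136\right) \left(-3\right) = \left(\frac{4 i \sqrt{2}}{5} - 136\right) \left(-3\right) = \left(-136 + \frac{4 i \sqrt{2}}{5}\right) \left(-3\right) = 408 - \frac{12 i \sqrt{2}}{5}$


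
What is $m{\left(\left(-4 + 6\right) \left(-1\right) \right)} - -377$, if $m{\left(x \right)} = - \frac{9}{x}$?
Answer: $\frac{763}{2} \approx 381.5$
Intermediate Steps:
$m{\left(\left(-4 + 6\right) \left(-1\right) \right)} - -377 = - \frac{9}{\left(-4 + 6\right) \left(-1\right)} - -377 = - \frac{9}{2 \left(-1\right)} + 377 = - \frac{9}{-2} + 377 = \left(-9\right) \left(- \frac{1}{2}\right) + 377 = \frac{9}{2} + 377 = \frac{763}{2}$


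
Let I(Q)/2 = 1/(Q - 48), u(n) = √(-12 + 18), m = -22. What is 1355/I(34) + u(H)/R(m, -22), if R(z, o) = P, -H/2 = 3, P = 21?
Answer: -9485 + √6/21 ≈ -9484.9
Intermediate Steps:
H = -6 (H = -2*3 = -6)
u(n) = √6
I(Q) = 2/(-48 + Q) (I(Q) = 2/(Q - 48) = 2/(-48 + Q))
R(z, o) = 21
1355/I(34) + u(H)/R(m, -22) = 1355/((2/(-48 + 34))) + √6/21 = 1355/((2/(-14))) + √6*(1/21) = 1355/((2*(-1/14))) + √6/21 = 1355/(-⅐) + √6/21 = 1355*(-7) + √6/21 = -9485 + √6/21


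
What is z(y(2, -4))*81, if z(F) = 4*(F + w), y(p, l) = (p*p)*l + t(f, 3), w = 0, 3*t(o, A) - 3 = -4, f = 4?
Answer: -5292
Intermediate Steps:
t(o, A) = -⅓ (t(o, A) = 1 + (⅓)*(-4) = 1 - 4/3 = -⅓)
y(p, l) = -⅓ + l*p² (y(p, l) = (p*p)*l - ⅓ = p²*l - ⅓ = l*p² - ⅓ = -⅓ + l*p²)
z(F) = 4*F (z(F) = 4*(F + 0) = 4*F)
z(y(2, -4))*81 = (4*(-⅓ - 4*2²))*81 = (4*(-⅓ - 4*4))*81 = (4*(-⅓ - 16))*81 = (4*(-49/3))*81 = -196/3*81 = -5292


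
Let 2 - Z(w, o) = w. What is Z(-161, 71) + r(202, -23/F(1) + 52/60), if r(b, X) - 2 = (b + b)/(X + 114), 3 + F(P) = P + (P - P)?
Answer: 637635/3791 ≈ 168.20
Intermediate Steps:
Z(w, o) = 2 - w
F(P) = -3 + P (F(P) = -3 + (P + (P - P)) = -3 + (P + 0) = -3 + P)
r(b, X) = 2 + 2*b/(114 + X) (r(b, X) = 2 + (b + b)/(X + 114) = 2 + (2*b)/(114 + X) = 2 + 2*b/(114 + X))
Z(-161, 71) + r(202, -23/F(1) + 52/60) = (2 - 1*(-161)) + 2*(114 + (-23/(-3 + 1) + 52/60) + 202)/(114 + (-23/(-3 + 1) + 52/60)) = (2 + 161) + 2*(114 + (-23/(-2) + 52*(1/60)) + 202)/(114 + (-23/(-2) + 52*(1/60))) = 163 + 2*(114 + (-23*(-½) + 13/15) + 202)/(114 + (-23*(-½) + 13/15)) = 163 + 2*(114 + (23/2 + 13/15) + 202)/(114 + (23/2 + 13/15)) = 163 + 2*(114 + 371/30 + 202)/(114 + 371/30) = 163 + 2*(9851/30)/(3791/30) = 163 + 2*(30/3791)*(9851/30) = 163 + 19702/3791 = 637635/3791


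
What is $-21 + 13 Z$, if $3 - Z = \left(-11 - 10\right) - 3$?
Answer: $330$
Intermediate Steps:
$Z = 27$ ($Z = 3 - \left(\left(-11 - 10\right) - 3\right) = 3 - \left(-21 - 3\right) = 3 - -24 = 3 + 24 = 27$)
$-21 + 13 Z = -21 + 13 \cdot 27 = -21 + 351 = 330$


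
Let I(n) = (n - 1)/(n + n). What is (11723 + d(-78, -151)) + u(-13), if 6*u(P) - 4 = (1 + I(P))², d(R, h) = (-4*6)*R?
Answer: 6893203/507 ≈ 13596.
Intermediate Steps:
d(R, h) = -24*R
I(n) = (-1 + n)/(2*n) (I(n) = (-1 + n)/((2*n)) = (-1 + n)*(1/(2*n)) = (-1 + n)/(2*n))
u(P) = ⅔ + (1 + (-1 + P)/(2*P))²/6
(11723 + d(-78, -151)) + u(-13) = (11723 - 24*(-78)) + (1/24)*(1 - 6*(-13) + 25*(-13)²)/(-13)² = (11723 + 1872) + (1/24)*(1/169)*(1 + 78 + 25*169) = 13595 + (1/24)*(1/169)*(1 + 78 + 4225) = 13595 + (1/24)*(1/169)*4304 = 13595 + 538/507 = 6893203/507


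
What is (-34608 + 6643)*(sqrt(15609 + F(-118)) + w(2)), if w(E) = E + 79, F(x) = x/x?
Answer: -2265165 - 27965*sqrt(15610) ≈ -5.7591e+6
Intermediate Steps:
F(x) = 1
w(E) = 79 + E
(-34608 + 6643)*(sqrt(15609 + F(-118)) + w(2)) = (-34608 + 6643)*(sqrt(15609 + 1) + (79 + 2)) = -27965*(sqrt(15610) + 81) = -27965*(81 + sqrt(15610)) = -2265165 - 27965*sqrt(15610)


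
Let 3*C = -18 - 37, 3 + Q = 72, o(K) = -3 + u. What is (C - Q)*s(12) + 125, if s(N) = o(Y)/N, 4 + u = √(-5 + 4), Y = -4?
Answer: 3167/18 - 131*I/18 ≈ 175.94 - 7.2778*I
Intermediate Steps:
u = -4 + I (u = -4 + √(-5 + 4) = -4 + √(-1) = -4 + I ≈ -4.0 + 1.0*I)
o(K) = -7 + I (o(K) = -3 + (-4 + I) = -7 + I)
Q = 69 (Q = -3 + 72 = 69)
C = -55/3 (C = (-18 - 37)/3 = (⅓)*(-55) = -55/3 ≈ -18.333)
s(N) = (-7 + I)/N
(C - Q)*s(12) + 125 = (-55/3 - 1*69)*((-7 + I)/12) + 125 = (-55/3 - 69)*((-7 + I)/12) + 125 = -262*(-7/12 + I/12)/3 + 125 = (917/18 - 131*I/18) + 125 = 3167/18 - 131*I/18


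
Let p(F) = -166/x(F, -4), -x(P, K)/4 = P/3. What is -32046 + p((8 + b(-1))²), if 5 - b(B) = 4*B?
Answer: -18522339/578 ≈ -32046.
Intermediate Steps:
x(P, K) = -4*P/3
b(B) = 5 - 4*B
p(F) = 249/(2*F) (p(F) = -166*(-3/(4*F)) = -(-249)/(2*F) = 249/(2*F))
-32046 + p((8 + b(-1))²) = -32046 + 249/(2*((8 + (5 - 4*(-1)))²)) = -32046 + 249/(2*((8 + (5 + 4))²)) = -32046 + 249/(2*((8 + 9)²)) = -32046 + 249/(2*(17²)) = -32046 + (249/2)/289 = -32046 + (249/2)*(1/289) = -32046 + 249/578 = -18522339/578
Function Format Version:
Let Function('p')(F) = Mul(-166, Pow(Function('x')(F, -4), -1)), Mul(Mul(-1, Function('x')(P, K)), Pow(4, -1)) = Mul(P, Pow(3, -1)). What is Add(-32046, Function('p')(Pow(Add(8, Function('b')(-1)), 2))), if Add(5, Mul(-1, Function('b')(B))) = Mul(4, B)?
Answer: Rational(-18522339, 578) ≈ -32046.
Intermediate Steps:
Function('x')(P, K) = Mul(Rational(-4, 3), P) (Function('x')(P, K) = Mul(-4, Mul(P, Pow(3, -1))) = Mul(-4, Mul(P, Rational(1, 3))) = Mul(-4, Mul(Rational(1, 3), P)) = Mul(Rational(-4, 3), P))
Function('b')(B) = Add(5, Mul(-4, B)) (Function('b')(B) = Add(5, Mul(-1, Mul(4, B))) = Add(5, Mul(-4, B)))
Function('p')(F) = Mul(Rational(249, 2), Pow(F, -1)) (Function('p')(F) = Mul(-166, Pow(Mul(Rational(-4, 3), F), -1)) = Mul(-166, Mul(Rational(-3, 4), Pow(F, -1))) = Mul(Rational(249, 2), Pow(F, -1)))
Add(-32046, Function('p')(Pow(Add(8, Function('b')(-1)), 2))) = Add(-32046, Mul(Rational(249, 2), Pow(Pow(Add(8, Add(5, Mul(-4, -1))), 2), -1))) = Add(-32046, Mul(Rational(249, 2), Pow(Pow(Add(8, Add(5, 4)), 2), -1))) = Add(-32046, Mul(Rational(249, 2), Pow(Pow(Add(8, 9), 2), -1))) = Add(-32046, Mul(Rational(249, 2), Pow(Pow(17, 2), -1))) = Add(-32046, Mul(Rational(249, 2), Pow(289, -1))) = Add(-32046, Mul(Rational(249, 2), Rational(1, 289))) = Add(-32046, Rational(249, 578)) = Rational(-18522339, 578)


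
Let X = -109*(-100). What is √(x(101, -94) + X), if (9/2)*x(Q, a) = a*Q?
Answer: 2*√19778/3 ≈ 93.756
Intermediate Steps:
x(Q, a) = 2*Q*a/9 (x(Q, a) = 2*(a*Q)/9 = 2*(Q*a)/9 = 2*Q*a/9)
X = 10900
√(x(101, -94) + X) = √((2/9)*101*(-94) + 10900) = √(-18988/9 + 10900) = √(79112/9) = 2*√19778/3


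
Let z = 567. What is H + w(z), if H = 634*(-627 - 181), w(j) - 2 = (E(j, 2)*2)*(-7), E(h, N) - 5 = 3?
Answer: -512382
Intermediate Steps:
E(h, N) = 8 (E(h, N) = 5 + 3 = 8)
w(j) = -110 (w(j) = 2 + (8*2)*(-7) = 2 + 16*(-7) = 2 - 112 = -110)
H = -512272 (H = 634*(-808) = -512272)
H + w(z) = -512272 - 110 = -512382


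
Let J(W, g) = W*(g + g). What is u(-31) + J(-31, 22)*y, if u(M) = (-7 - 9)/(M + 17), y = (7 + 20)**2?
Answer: -6960484/7 ≈ -9.9436e+5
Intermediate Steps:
J(W, g) = 2*W*g (J(W, g) = W*(2*g) = 2*W*g)
y = 729 (y = 27**2 = 729)
u(M) = -16/(17 + M)
u(-31) + J(-31, 22)*y = -16/(17 - 31) + (2*(-31)*22)*729 = -16/(-14) - 1364*729 = -16*(-1/14) - 994356 = 8/7 - 994356 = -6960484/7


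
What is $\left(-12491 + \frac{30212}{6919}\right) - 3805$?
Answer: $- \frac{112721812}{6919} \approx -16292.0$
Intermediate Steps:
$\left(-12491 + \frac{30212}{6919}\right) - 3805 = - \frac{86395017}{6919} - 3805 = - \frac{112721812}{6919}$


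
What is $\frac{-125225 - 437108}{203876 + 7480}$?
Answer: $- \frac{562333}{211356} \approx -2.6606$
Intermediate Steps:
$\frac{-125225 - 437108}{203876 + 7480} = - \frac{562333}{211356}$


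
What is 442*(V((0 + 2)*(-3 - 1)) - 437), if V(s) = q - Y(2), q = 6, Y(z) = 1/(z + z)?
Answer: -381225/2 ≈ -1.9061e+5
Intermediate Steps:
Y(z) = 1/(2*z)
V(s) = 23/4 (V(s) = 6 - 1/(2*2) = 6 - 1*1/4 = 6 - 1/4 = 23/4)
442*(V((0 + 2)*(-3 - 1)) - 437) = 442*(23/4 - 437) = 442*(-1725/4) = -381225/2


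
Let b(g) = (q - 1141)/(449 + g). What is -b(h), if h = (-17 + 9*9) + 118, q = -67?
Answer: 1208/631 ≈ 1.9144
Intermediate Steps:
h = 182 (h = (-17 + 81) + 118 = 64 + 118 = 182)
b(g) = -1208/(449 + g) (b(g) = (-67 - 1141)/(449 + g) = -1208/(449 + g))
-b(h) = -(-1208)/(449 + 182) = -(-1208)/631 = -1*(-1208/631) = 1208/631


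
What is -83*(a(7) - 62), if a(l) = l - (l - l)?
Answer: 4565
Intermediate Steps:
a(l) = l (a(l) = l - 1*0 = l + 0 = l)
-83*(a(7) - 62) = -83*(7 - 62) = -83*(-55) = 4565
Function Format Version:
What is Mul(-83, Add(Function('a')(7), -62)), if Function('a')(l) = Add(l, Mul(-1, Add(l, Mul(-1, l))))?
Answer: 4565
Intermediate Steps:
Function('a')(l) = l (Function('a')(l) = Add(l, Mul(-1, 0)) = Add(l, 0) = l)
Mul(-83, Add(Function('a')(7), -62)) = Mul(-83, Add(7, -62)) = Mul(-83, -55) = 4565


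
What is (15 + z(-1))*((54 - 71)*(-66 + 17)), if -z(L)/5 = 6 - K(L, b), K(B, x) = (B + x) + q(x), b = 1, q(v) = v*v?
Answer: -8330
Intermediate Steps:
q(v) = v**2
K(B, x) = B + x + x**2 (K(B, x) = (B + x) + x**2 = B + x + x**2)
z(L) = -20 + 5*L (z(L) = -5*(6 - (L + 1 + 1**2)) = -5*(6 - (L + 1 + 1)) = -5*(6 - (2 + L)) = -5*(6 + (-2 - L)) = -5*(4 - L) = -20 + 5*L)
(15 + z(-1))*((54 - 71)*(-66 + 17)) = (15 + (-20 + 5*(-1)))*((54 - 71)*(-66 + 17)) = (15 + (-20 - 5))*(-17*(-49)) = (15 - 25)*833 = -10*833 = -8330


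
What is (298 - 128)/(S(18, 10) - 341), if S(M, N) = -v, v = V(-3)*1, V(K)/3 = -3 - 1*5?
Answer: -170/317 ≈ -0.53628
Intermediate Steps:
V(K) = -24 (V(K) = 3*(-3 - 1*5) = 3*(-3 - 5) = 3*(-8) = -24)
v = -24 (v = -24*1 = -24)
S(M, N) = 24 (S(M, N) = -1*(-24) = 24)
(298 - 128)/(S(18, 10) - 341) = (298 - 128)/(24 - 341) = 170/(-317) = 170*(-1/317) = -170/317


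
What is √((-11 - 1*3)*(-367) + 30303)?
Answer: √35441 ≈ 188.26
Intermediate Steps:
√((-11 - 1*3)*(-367) + 30303) = √((-11 - 3)*(-367) + 30303) = √(-14*(-367) + 30303) = √(5138 + 30303) = √35441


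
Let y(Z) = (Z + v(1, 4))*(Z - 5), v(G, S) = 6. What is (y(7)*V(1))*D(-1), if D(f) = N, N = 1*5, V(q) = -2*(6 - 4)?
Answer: -520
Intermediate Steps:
V(q) = -4 (V(q) = -2*2 = -4)
y(Z) = (-5 + Z)*(6 + Z) (y(Z) = (Z + 6)*(Z - 5) = (6 + Z)*(-5 + Z) = (-5 + Z)*(6 + Z))
N = 5
D(f) = 5
(y(7)*V(1))*D(-1) = ((-30 + 7 + 7²)*(-4))*5 = ((-30 + 7 + 49)*(-4))*5 = (26*(-4))*5 = -104*5 = -520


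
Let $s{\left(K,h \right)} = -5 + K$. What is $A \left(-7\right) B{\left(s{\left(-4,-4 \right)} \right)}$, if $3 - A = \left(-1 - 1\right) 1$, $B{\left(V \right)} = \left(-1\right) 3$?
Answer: $105$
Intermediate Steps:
$B{\left(V \right)} = -3$
$A = 5$ ($A = 3 - \left(-1 - 1\right) 1 = 3 - \left(-2\right) 1 = 3 - -2 = 3 + 2 = 5$)
$A \left(-7\right) B{\left(s{\left(-4,-4 \right)} \right)} = 5 \left(-7\right) \left(-3\right) = \left(-35\right) \left(-3\right) = 105$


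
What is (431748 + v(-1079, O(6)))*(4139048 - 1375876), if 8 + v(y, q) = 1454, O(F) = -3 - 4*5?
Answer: 1196989531368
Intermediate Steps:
O(F) = -23 (O(F) = -3 - 20 = -23)
v(y, q) = 1446 (v(y, q) = -8 + 1454 = 1446)
(431748 + v(-1079, O(6)))*(4139048 - 1375876) = (431748 + 1446)*(4139048 - 1375876) = 433194*2763172 = 1196989531368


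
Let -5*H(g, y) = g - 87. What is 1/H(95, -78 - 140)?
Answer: -5/8 ≈ -0.62500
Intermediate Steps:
H(g, y) = 87/5 - g/5 (H(g, y) = -(g - 87)/5 = -(-87 + g)/5 = 87/5 - g/5)
1/H(95, -78 - 140) = 1/(87/5 - ⅕*95) = 1/(87/5 - 19) = 1/(-8/5) = -5/8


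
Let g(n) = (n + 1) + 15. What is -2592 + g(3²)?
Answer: -2567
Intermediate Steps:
g(n) = 16 + n (g(n) = (1 + n) + 15 = 16 + n)
-2592 + g(3²) = -2592 + (16 + 3²) = -2592 + (16 + 9) = -2592 + 25 = -2567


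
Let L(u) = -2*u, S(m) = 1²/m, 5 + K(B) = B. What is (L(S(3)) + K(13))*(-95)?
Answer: -2090/3 ≈ -696.67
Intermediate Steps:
K(B) = -5 + B
S(m) = 1/m
(L(S(3)) + K(13))*(-95) = (-2/3 + (-5 + 13))*(-95) = (-2*⅓ + 8)*(-95) = (-⅔ + 8)*(-95) = (22/3)*(-95) = -2090/3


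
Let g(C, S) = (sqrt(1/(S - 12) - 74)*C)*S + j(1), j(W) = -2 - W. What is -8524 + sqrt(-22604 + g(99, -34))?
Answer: -8524 + sqrt(-11959103 - 38709*I*sqrt(156630))/23 ≈ -8439.9 - 172.26*I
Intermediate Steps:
g(C, S) = -3 + C*S*sqrt(-74 + 1/(-12 + S)) (g(C, S) = (sqrt(1/(S - 12) - 74)*C)*S + (-2 - 1*1) = (sqrt(1/(-12 + S) - 74)*C)*S + (-2 - 1) = (sqrt(-74 + 1/(-12 + S))*C)*S - 3 = (C*sqrt(-74 + 1/(-12 + S)))*S - 3 = C*S*sqrt(-74 + 1/(-12 + S)) - 3 = -3 + C*S*sqrt(-74 + 1/(-12 + S)))
-8524 + sqrt(-22604 + g(99, -34)) = -8524 + sqrt(-22604 + (-3 + 99*(-34)*sqrt((889 - 74*(-34))/(-12 - 34)))) = -8524 + sqrt(-22604 + (-3 + 99*(-34)*sqrt((889 + 2516)/(-46)))) = -8524 + sqrt(-22604 + (-3 + 99*(-34)*sqrt(-1/46*3405))) = -8524 + sqrt(-22604 + (-3 + 99*(-34)*sqrt(-3405/46))) = -8524 + sqrt(-22604 + (-3 + 99*(-34)*(I*sqrt(156630)/46))) = -8524 + sqrt(-22604 + (-3 - 1683*I*sqrt(156630)/23)) = -8524 + sqrt(-22607 - 1683*I*sqrt(156630)/23)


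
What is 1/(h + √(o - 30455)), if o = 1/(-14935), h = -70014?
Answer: -24896645/1743124532683 - I*√6793116437310/73211230372686 ≈ -1.4283e-5 - 3.5601e-8*I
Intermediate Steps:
o = -1/14935 ≈ -6.6957e-5
1/(h + √(o - 30455)) = 1/(-70014 + √(-1/14935 - 30455)) = 1/(-70014 + √(-454845426/14935)) = 1/(-70014 + I*√6793116437310/14935)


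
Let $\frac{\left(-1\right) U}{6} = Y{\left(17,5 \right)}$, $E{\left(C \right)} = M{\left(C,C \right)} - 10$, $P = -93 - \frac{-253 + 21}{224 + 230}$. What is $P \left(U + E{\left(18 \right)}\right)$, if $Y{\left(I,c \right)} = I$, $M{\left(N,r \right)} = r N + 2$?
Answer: $- \frac{4492930}{227} \approx -19793.0$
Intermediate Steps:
$M{\left(N,r \right)} = 2 + N r$ ($M{\left(N,r \right)} = N r + 2 = 2 + N r$)
$P = - \frac{20995}{227}$ ($P = -93 - - \frac{232}{454} = -93 - \left(-232\right) \frac{1}{454} = -93 - - \frac{116}{227} = -93 + \frac{116}{227} = - \frac{20995}{227} \approx -92.489$)
$E{\left(C \right)} = -8 + C^{2}$ ($E{\left(C \right)} = \left(2 + C C\right) - 10 = \left(2 + C^{2}\right) - 10 = -8 + C^{2}$)
$U = -102$ ($U = \left(-6\right) 17 = -102$)
$P \left(U + E{\left(18 \right)}\right) = - \frac{20995 \left(-102 - \left(8 - 18^{2}\right)\right)}{227} = - \frac{20995 \left(-102 + \left(-8 + 324\right)\right)}{227} = - \frac{20995 \left(-102 + 316\right)}{227} = \left(- \frac{20995}{227}\right) 214 = - \frac{4492930}{227}$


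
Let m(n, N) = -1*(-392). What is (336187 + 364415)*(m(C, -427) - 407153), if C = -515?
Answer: -284977570122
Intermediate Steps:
m(n, N) = 392
(336187 + 364415)*(m(C, -427) - 407153) = (336187 + 364415)*(392 - 407153) = 700602*(-406761) = -284977570122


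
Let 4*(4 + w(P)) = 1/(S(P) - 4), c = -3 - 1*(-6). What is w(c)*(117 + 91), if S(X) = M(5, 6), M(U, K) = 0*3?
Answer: -845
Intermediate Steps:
M(U, K) = 0
c = 3 (c = -3 + 6 = 3)
S(X) = 0
w(P) = -65/16 (w(P) = -4 + 1/(4*(0 - 4)) = -4 + (¼)/(-4) = -4 + (¼)*(-¼) = -4 - 1/16 = -65/16)
w(c)*(117 + 91) = -65*(117 + 91)/16 = -65/16*208 = -845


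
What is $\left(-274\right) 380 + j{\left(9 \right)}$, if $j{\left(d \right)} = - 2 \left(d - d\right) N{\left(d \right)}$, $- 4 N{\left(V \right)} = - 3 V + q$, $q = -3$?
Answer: $-104120$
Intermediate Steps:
$N{\left(V \right)} = \frac{3}{4} + \frac{3 V}{4}$ ($N{\left(V \right)} = - \frac{- 3 V - 3}{4} = - \frac{-3 - 3 V}{4} = \frac{3}{4} + \frac{3 V}{4}$)
$j{\left(d \right)} = 0$ ($j{\left(d \right)} = - 2 \left(d - d\right) \left(\frac{3}{4} + \frac{3 d}{4}\right) = \left(-2\right) 0 \left(\frac{3}{4} + \frac{3 d}{4}\right) = 0 \left(\frac{3}{4} + \frac{3 d}{4}\right) = 0$)
$\left(-274\right) 380 + j{\left(9 \right)} = \left(-274\right) 380 + 0 = -104120 + 0 = -104120$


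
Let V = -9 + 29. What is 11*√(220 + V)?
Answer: 44*√15 ≈ 170.41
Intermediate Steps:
V = 20
11*√(220 + V) = 11*√(220 + 20) = 11*√240 = 11*(4*√15) = 44*√15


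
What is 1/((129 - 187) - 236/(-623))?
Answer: -623/35898 ≈ -0.017355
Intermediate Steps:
1/((129 - 187) - 236/(-623)) = 1/(-58 - 236*(-1/623)) = 1/(-58 + 236/623) = 1/(-35898/623) = -623/35898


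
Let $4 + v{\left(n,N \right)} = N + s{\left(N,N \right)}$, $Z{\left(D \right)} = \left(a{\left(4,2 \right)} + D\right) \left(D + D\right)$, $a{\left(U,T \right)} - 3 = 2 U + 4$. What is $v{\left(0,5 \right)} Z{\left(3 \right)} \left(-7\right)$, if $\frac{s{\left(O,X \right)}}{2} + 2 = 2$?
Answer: $-756$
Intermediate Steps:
$s{\left(O,X \right)} = 0$ ($s{\left(O,X \right)} = -4 + 2 \cdot 2 = -4 + 4 = 0$)
$a{\left(U,T \right)} = 7 + 2 U$ ($a{\left(U,T \right)} = 3 + \left(2 U + 4\right) = 3 + \left(4 + 2 U\right) = 7 + 2 U$)
$Z{\left(D \right)} = 2 D \left(15 + D\right)$ ($Z{\left(D \right)} = \left(\left(7 + 2 \cdot 4\right) + D\right) \left(D + D\right) = \left(\left(7 + 8\right) + D\right) 2 D = \left(15 + D\right) 2 D = 2 D \left(15 + D\right)$)
$v{\left(n,N \right)} = -4 + N$ ($v{\left(n,N \right)} = -4 + \left(N + 0\right) = -4 + N$)
$v{\left(0,5 \right)} Z{\left(3 \right)} \left(-7\right) = \left(-4 + 5\right) 2 \cdot 3 \left(15 + 3\right) \left(-7\right) = 1 \cdot 2 \cdot 3 \cdot 18 \left(-7\right) = 1 \cdot 108 \left(-7\right) = 108 \left(-7\right) = -756$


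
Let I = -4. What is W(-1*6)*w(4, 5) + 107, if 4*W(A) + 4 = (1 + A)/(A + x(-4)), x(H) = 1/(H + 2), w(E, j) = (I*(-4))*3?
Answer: 887/13 ≈ 68.231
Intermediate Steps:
w(E, j) = 48 (w(E, j) = -4*(-4)*3 = 16*3 = 48)
x(H) = 1/(2 + H)
W(A) = -1 + (1 + A)/(4*(-½ + A)) (W(A) = -1 + ((1 + A)/(A + 1/(2 - 4)))/4 = -1 + ((1 + A)/(A + 1/(-2)))/4 = -1 + ((1 + A)/(A - ½))/4 = -1 + ((1 + A)/(-½ + A))/4 = -1 + (1 + A)/(4*(-½ + A)))
W(-1*6)*w(4, 5) + 107 = (3*(1 - (-1)*6)/(2*(-1 + 2*(-1*6))))*48 + 107 = (3*(1 - 1*(-6))/(2*(-1 + 2*(-6))))*48 + 107 = (3*(1 + 6)/(2*(-1 - 12)))*48 + 107 = ((3/2)*7/(-13))*48 + 107 = ((3/2)*(-1/13)*7)*48 + 107 = -21/26*48 + 107 = -504/13 + 107 = 887/13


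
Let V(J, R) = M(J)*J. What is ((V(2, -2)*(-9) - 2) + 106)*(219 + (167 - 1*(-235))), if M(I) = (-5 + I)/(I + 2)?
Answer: 145935/2 ≈ 72968.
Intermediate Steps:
M(I) = (-5 + I)/(2 + I)
V(J, R) = J*(-5 + J)/(2 + J) (V(J, R) = ((-5 + J)/(2 + J))*J = J*(-5 + J)/(2 + J))
((V(2, -2)*(-9) - 2) + 106)*(219 + (167 - 1*(-235))) = (((2*(-5 + 2)/(2 + 2))*(-9) - 2) + 106)*(219 + (167 - 1*(-235))) = (((2*(-3)/4)*(-9) - 2) + 106)*(219 + (167 + 235)) = (((2*(¼)*(-3))*(-9) - 2) + 106)*(219 + 402) = ((-3/2*(-9) - 2) + 106)*621 = ((27/2 - 2) + 106)*621 = (23/2 + 106)*621 = (235/2)*621 = 145935/2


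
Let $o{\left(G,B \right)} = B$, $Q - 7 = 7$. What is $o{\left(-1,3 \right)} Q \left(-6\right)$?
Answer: $-252$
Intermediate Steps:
$Q = 14$ ($Q = 7 + 7 = 14$)
$o{\left(-1,3 \right)} Q \left(-6\right) = 3 \cdot 14 \left(-6\right) = 42 \left(-6\right) = -252$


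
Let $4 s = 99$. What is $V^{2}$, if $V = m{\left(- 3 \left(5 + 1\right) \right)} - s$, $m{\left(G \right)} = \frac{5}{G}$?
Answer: $\frac{811801}{1296} \approx 626.39$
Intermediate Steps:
$s = \frac{99}{4}$ ($s = \frac{1}{4} \cdot 99 = \frac{99}{4} \approx 24.75$)
$V = - \frac{901}{36}$ ($V = \frac{5}{\left(-3\right) \left(5 + 1\right)} - \frac{99}{4} = \frac{5}{\left(-3\right) 6} - \frac{99}{4} = \frac{5}{-18} - \frac{99}{4} = 5 \left(- \frac{1}{18}\right) - \frac{99}{4} = - \frac{5}{18} - \frac{99}{4} = - \frac{901}{36} \approx -25.028$)
$V^{2} = \left(- \frac{901}{36}\right)^{2} = \frac{811801}{1296}$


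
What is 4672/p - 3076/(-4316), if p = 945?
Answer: 5767793/1019655 ≈ 5.6566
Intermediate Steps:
4672/p - 3076/(-4316) = 4672/945 - 3076/(-4316) = 4672*(1/945) - 3076*(-1/4316) = 4672/945 + 769/1079 = 5767793/1019655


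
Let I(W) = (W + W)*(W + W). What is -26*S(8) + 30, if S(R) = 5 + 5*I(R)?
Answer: -33380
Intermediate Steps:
I(W) = 4*W² (I(W) = (2*W)*(2*W) = 4*W²)
S(R) = 5 + 20*R² (S(R) = 5 + 5*(4*R²) = 5 + 20*R²)
-26*S(8) + 30 = -26*(5 + 20*8²) + 30 = -26*(5 + 20*64) + 30 = -26*(5 + 1280) + 30 = -26*1285 + 30 = -33410 + 30 = -33380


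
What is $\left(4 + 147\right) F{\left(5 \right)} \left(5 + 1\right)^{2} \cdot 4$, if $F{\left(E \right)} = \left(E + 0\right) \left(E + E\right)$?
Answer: $1087200$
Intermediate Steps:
$F{\left(E \right)} = 2 E^{2}$ ($F{\left(E \right)} = E 2 E = 2 E^{2}$)
$\left(4 + 147\right) F{\left(5 \right)} \left(5 + 1\right)^{2} \cdot 4 = \left(4 + 147\right) 2 \cdot 5^{2} \left(5 + 1\right)^{2} \cdot 4 = 151 \cdot 2 \cdot 25 \cdot 6^{2} \cdot 4 = 151 \cdot 50 \cdot 36 \cdot 4 = 151 \cdot 1800 \cdot 4 = 151 \cdot 7200 = 1087200$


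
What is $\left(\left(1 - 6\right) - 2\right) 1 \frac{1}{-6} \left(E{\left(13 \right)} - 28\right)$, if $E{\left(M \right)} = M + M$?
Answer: $- \frac{7}{3} \approx -2.3333$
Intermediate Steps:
$E{\left(M \right)} = 2 M$
$\left(\left(1 - 6\right) - 2\right) 1 \frac{1}{-6} \left(E{\left(13 \right)} - 28\right) = \left(\left(1 - 6\right) - 2\right) 1 \frac{1}{-6} \left(2 \cdot 13 - 28\right) = \left(\left(1 - 6\right) - 2\right) 1 \left(- \frac{1}{6}\right) \left(26 - 28\right) = \left(-5 - 2\right) \left(- \frac{1}{6}\right) \left(-2\right) = \left(-7\right) \left(- \frac{1}{6}\right) \left(-2\right) = \frac{7}{6} \left(-2\right) = - \frac{7}{3}$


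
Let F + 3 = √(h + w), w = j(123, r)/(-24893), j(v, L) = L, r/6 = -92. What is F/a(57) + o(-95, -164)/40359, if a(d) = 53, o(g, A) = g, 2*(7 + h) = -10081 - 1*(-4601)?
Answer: -126112/2139027 + I*√1702196259467/1319329 ≈ -0.058958 + 0.9889*I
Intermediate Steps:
r = -552 (r = 6*(-92) = -552)
h = -2747 (h = -7 + (-10081 - 1*(-4601))/2 = -7 + (-10081 + 4601)/2 = -7 + (½)*(-5480) = -7 - 2740 = -2747)
w = 552/24893 (w = -552/(-24893) = -552*(-1/24893) = 552/24893 ≈ 0.022175)
F = -3 + I*√1702196259467/24893 (F = -3 + √(-2747 + 552/24893) = -3 + √(-68380519/24893) = -3 + I*√1702196259467/24893 ≈ -3.0 + 52.412*I)
F/a(57) + o(-95, -164)/40359 = (-3 + I*√1702196259467/24893)/53 - 95/40359 = (-3 + I*√1702196259467/24893)*(1/53) - 95*1/40359 = (-3/53 + I*√1702196259467/1319329) - 95/40359 = -126112/2139027 + I*√1702196259467/1319329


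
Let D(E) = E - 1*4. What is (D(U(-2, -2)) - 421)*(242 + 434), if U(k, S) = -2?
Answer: -288652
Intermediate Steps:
D(E) = -4 + E (D(E) = E - 4 = -4 + E)
(D(U(-2, -2)) - 421)*(242 + 434) = ((-4 - 2) - 421)*(242 + 434) = (-6 - 421)*676 = -427*676 = -288652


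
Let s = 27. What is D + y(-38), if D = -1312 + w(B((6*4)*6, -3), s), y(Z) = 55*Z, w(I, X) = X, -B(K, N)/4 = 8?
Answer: -3375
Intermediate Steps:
B(K, N) = -32 (B(K, N) = -4*8 = -32)
D = -1285 (D = -1312 + 27 = -1285)
D + y(-38) = -1285 + 55*(-38) = -1285 - 2090 = -3375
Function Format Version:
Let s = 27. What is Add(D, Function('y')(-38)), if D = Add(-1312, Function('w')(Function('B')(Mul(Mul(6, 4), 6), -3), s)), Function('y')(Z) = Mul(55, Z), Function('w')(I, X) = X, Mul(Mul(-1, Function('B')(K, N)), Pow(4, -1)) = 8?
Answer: -3375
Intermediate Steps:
Function('B')(K, N) = -32 (Function('B')(K, N) = Mul(-4, 8) = -32)
D = -1285 (D = Add(-1312, 27) = -1285)
Add(D, Function('y')(-38)) = Add(-1285, Mul(55, -38)) = Add(-1285, -2090) = -3375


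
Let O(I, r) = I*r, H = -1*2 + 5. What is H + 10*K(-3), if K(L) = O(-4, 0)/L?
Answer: 3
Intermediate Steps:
H = 3 (H = -2 + 5 = 3)
K(L) = 0 (K(L) = (-4*0)/L = 0/L = 0)
H + 10*K(-3) = 3 + 10*0 = 3 + 0 = 3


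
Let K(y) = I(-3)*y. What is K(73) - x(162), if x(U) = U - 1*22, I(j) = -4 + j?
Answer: -651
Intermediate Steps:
x(U) = -22 + U (x(U) = U - 22 = -22 + U)
K(y) = -7*y (K(y) = (-4 - 3)*y = -7*y)
K(73) - x(162) = -7*73 - (-22 + 162) = -511 - 1*140 = -511 - 140 = -651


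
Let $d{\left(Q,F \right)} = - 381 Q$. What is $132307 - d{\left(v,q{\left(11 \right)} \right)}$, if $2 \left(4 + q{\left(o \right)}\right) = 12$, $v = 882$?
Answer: $468349$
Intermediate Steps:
$q{\left(o \right)} = 2$ ($q{\left(o \right)} = -4 + \frac{1}{2} \cdot 12 = -4 + 6 = 2$)
$132307 - d{\left(v,q{\left(11 \right)} \right)} = 132307 - \left(-381\right) 882 = 132307 - -336042 = 132307 + 336042 = 468349$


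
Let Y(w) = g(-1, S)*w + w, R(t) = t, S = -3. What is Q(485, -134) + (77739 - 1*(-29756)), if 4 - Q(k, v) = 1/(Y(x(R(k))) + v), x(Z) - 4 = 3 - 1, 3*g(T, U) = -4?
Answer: 14619865/136 ≈ 1.0750e+5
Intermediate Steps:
g(T, U) = -4/3 (g(T, U) = (1/3)*(-4) = -4/3)
x(Z) = 6 (x(Z) = 4 + (3 - 1) = 4 + 2 = 6)
Y(w) = -w/3 (Y(w) = -4*w/3 + w = -w/3)
Q(k, v) = 4 - 1/(-2 + v) (Q(k, v) = 4 - 1/(-1/3*6 + v) = 4 - 1/(-2 + v))
Q(485, -134) + (77739 - 1*(-29756)) = (-9 + 4*(-134))/(-2 - 134) + (77739 - 1*(-29756)) = (-9 - 536)/(-136) + (77739 + 29756) = -1/136*(-545) + 107495 = 545/136 + 107495 = 14619865/136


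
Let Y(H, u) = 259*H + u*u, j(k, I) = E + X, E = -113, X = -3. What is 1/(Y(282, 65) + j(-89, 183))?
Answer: 1/77147 ≈ 1.2962e-5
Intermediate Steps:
j(k, I) = -116 (j(k, I) = -113 - 3 = -116)
Y(H, u) = u² + 259*H (Y(H, u) = 259*H + u² = u² + 259*H)
1/(Y(282, 65) + j(-89, 183)) = 1/((65² + 259*282) - 116) = 1/((4225 + 73038) - 116) = 1/(77263 - 116) = 1/77147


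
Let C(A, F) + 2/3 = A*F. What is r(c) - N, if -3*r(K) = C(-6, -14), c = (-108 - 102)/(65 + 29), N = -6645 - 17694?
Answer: 218801/9 ≈ 24311.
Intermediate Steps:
N = -24339
c = -105/47 (c = -210/94 = -210*1/94 = -105/47 ≈ -2.2340)
C(A, F) = -⅔ + A*F
r(K) = -250/9 (r(K) = -(-⅔ - 6*(-14))/3 = -(-⅔ + 84)/3 = -⅓*250/3 = -250/9)
r(c) - N = -250/9 - 1*(-24339) = -250/9 + 24339 = 218801/9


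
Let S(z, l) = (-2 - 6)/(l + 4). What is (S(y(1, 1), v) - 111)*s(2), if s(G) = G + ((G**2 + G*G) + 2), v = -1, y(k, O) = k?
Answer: -1364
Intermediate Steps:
S(z, l) = -8/(4 + l)
s(G) = 2 + G + 2*G**2 (s(G) = G + ((G**2 + G**2) + 2) = G + (2*G**2 + 2) = G + (2 + 2*G**2) = 2 + G + 2*G**2)
(S(y(1, 1), v) - 111)*s(2) = (-8/(4 - 1) - 111)*(2 + 2 + 2*2**2) = (-8/3 - 111)*(2 + 2 + 2*4) = (-8*1/3 - 111)*(2 + 2 + 8) = (-8/3 - 111)*12 = -341/3*12 = -1364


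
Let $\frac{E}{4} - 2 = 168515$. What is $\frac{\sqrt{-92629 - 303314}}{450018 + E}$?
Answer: $\frac{i \sqrt{395943}}{1124086} \approx 0.00055978 i$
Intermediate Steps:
$E = 674068$ ($E = 8 + 4 \cdot 168515 = 8 + 674060 = 674068$)
$\frac{\sqrt{-92629 - 303314}}{450018 + E} = \frac{\sqrt{-92629 - 303314}}{450018 + 674068} = \frac{\sqrt{-395943}}{1124086} = i \sqrt{395943} \cdot \frac{1}{1124086} = \frac{i \sqrt{395943}}{1124086}$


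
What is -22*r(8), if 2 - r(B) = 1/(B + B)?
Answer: -341/8 ≈ -42.625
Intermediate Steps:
r(B) = 2 - 1/(2*B) (r(B) = 2 - 1/(B + B) = 2 - 1/(2*B))
-22*r(8) = -22*(2 - ½/8) = -22*(2 - ½*⅛) = -22*(2 - 1/16) = -22*31/16 = -341/8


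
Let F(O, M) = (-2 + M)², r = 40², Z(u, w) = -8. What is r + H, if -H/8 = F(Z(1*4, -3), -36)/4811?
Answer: 7686048/4811 ≈ 1597.6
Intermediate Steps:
r = 1600
H = -11552/4811 (H = -8*(-2 - 36)²/4811 = -8*(-38)²/4811 = -11552/4811 ≈ -2.4012)
r + H = 1600 - 11552/4811 = 7686048/4811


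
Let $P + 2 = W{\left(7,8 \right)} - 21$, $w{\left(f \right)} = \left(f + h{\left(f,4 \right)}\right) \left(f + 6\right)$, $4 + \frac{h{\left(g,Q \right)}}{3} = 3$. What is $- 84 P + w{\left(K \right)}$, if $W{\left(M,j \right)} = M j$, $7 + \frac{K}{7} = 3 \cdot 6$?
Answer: $3370$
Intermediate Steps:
$h{\left(g,Q \right)} = -3$ ($h{\left(g,Q \right)} = -12 + 3 \cdot 3 = -12 + 9 = -3$)
$K = 77$ ($K = -49 + 7 \cdot 3 \cdot 6 = -49 + 7 \cdot 18 = -49 + 126 = 77$)
$w{\left(f \right)} = \left(-3 + f\right) \left(6 + f\right)$ ($w{\left(f \right)} = \left(f - 3\right) \left(f + 6\right) = \left(-3 + f\right) \left(6 + f\right)$)
$P = 33$ ($P = -2 + \left(7 \cdot 8 - 21\right) = -2 + \left(56 - 21\right) = -2 + 35 = 33$)
$- 84 P + w{\left(K \right)} = \left(-84\right) 33 + \left(-18 + 77^{2} + 3 \cdot 77\right) = -2772 + \left(-18 + 5929 + 231\right) = -2772 + 6142 = 3370$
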